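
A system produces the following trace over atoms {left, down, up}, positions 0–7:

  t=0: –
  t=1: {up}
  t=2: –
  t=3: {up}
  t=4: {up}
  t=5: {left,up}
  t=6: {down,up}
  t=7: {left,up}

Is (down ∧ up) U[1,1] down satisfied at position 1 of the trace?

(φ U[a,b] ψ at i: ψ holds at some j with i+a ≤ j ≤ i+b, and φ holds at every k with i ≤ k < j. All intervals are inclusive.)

False

Need some j in [2,2] with down, and (down ∧ up) at every k in [1,j-1].
  j=2: down false.
No j in the window works → until fails.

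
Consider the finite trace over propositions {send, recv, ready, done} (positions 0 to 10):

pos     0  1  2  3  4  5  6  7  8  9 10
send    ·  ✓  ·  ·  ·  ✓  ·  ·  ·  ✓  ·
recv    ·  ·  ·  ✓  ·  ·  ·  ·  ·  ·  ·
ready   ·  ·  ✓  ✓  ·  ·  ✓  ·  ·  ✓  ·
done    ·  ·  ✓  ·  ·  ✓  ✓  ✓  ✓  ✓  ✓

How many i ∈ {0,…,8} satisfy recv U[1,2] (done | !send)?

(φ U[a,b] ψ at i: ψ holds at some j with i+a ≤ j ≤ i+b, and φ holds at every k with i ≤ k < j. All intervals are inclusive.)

1

Evaluate at each i in [0,8]:
  i=0: ✗ (lhs fails at k=0 before rhs at j=2)
  i=1: ✗ (lhs fails at k=1 before rhs at j=2)
  i=2: ✗ (lhs fails at k=2 before rhs at j=3)
  i=3: ✓ (rhs at j=4; lhs holds on [3,3])
  i=4: ✗ (lhs fails at k=4 before rhs at j=5)
  i=5: ✗ (lhs fails at k=5 before rhs at j=6)
  i=6: ✗ (lhs fails at k=6 before rhs at j=7)
  i=7: ✗ (lhs fails at k=7 before rhs at j=8)
  i=8: ✗ (lhs fails at k=8 before rhs at j=9)
Positions where it holds: {3} → 1.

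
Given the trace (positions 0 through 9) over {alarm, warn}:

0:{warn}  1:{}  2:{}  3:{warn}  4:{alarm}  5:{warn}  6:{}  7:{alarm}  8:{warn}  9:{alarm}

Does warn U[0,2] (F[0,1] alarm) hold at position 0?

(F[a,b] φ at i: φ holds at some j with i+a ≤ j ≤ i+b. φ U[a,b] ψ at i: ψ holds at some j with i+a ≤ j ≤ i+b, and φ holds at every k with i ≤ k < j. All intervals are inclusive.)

No

Need some j in [0,2] with F[0,1] alarm, and warn at every k in [0,j-1].
  j=0: F[0,1] alarm — fails (none in [0,1]).
  j=1: F[0,1] alarm — fails (none in [1,2]).
  j=2: F[0,1] alarm — fails (none in [2,3]).
No j in the window works → until fails.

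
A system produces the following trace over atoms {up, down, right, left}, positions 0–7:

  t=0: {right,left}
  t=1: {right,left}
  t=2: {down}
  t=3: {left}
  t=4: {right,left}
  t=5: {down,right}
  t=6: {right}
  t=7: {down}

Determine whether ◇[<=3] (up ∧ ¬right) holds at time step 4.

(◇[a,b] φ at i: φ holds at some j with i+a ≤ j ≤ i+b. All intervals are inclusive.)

No

Check (up ∧ ¬right) at each j in [4,7]:
  j=4: false
  j=5: false
  j=6: false
  j=7: false
No position in the window satisfies it → formula fails.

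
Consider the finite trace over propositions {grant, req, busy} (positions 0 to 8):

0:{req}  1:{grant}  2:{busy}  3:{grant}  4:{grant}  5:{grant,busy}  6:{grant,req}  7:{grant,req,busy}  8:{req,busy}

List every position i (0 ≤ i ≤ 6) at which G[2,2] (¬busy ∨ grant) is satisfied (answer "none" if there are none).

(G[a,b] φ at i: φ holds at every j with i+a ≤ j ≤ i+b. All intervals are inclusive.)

1, 2, 3, 4, 5

Evaluate at each i in [0,6]:
  i=0: ✗ (fails at j=2)
  i=1: ✓ (all of [3,3])
  i=2: ✓ (all of [4,4])
  i=3: ✓ (all of [5,5])
  i=4: ✓ (all of [6,6])
  i=5: ✓ (all of [7,7])
  i=6: ✗ (fails at j=8)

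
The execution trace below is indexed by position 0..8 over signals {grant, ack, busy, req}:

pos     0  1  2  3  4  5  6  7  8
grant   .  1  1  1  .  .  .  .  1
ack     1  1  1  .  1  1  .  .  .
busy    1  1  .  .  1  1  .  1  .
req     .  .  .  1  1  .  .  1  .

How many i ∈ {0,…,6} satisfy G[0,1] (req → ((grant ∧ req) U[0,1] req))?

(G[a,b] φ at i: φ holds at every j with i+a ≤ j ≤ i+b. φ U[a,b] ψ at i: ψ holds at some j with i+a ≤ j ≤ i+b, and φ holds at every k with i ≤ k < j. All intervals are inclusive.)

Evaluate at each i in [0,6]:
  i=0: ✓ (all of [0,1])
  i=1: ✓ (all of [1,2])
  i=2: ✓ (all of [2,3])
  i=3: ✓ (all of [3,4])
  i=4: ✓ (all of [4,5])
  i=5: ✓ (all of [5,6])
  i=6: ✓ (all of [6,7])
Positions where it holds: {0, 1, 2, 3, 4, 5, 6} → 7.

7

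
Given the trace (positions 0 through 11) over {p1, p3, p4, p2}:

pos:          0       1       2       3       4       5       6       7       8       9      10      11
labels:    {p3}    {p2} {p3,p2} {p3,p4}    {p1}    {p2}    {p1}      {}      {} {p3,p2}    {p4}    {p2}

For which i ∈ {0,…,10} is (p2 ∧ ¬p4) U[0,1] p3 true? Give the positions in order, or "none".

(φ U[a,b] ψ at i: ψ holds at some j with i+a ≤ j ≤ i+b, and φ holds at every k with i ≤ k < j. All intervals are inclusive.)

0, 1, 2, 3, 9

Evaluate at each i in [0,10]:
  i=0: ✓ (rhs at j=0)
  i=1: ✓ (rhs at j=2; lhs holds on [1,1])
  i=2: ✓ (rhs at j=2)
  i=3: ✓ (rhs at j=3)
  i=4: ✗ (no rhs in [4,5])
  i=5: ✗ (no rhs in [5,6])
  i=6: ✗ (no rhs in [6,7])
  i=7: ✗ (no rhs in [7,8])
  i=8: ✗ (lhs fails at k=8 before rhs at j=9)
  i=9: ✓ (rhs at j=9)
  i=10: ✗ (no rhs in [10,11])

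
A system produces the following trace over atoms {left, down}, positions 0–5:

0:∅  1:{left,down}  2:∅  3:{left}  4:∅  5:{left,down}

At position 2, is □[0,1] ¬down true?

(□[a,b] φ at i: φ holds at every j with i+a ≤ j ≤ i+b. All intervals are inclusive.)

Check ¬down at every j in [2,3]:
  j=2: true
  j=3: true
All positions satisfy it → formula holds.

True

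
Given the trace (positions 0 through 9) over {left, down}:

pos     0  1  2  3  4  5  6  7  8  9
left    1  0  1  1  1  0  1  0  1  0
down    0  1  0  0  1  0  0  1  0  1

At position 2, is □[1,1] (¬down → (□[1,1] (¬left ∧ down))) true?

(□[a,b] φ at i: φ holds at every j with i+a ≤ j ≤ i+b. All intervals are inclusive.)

No

Check (¬down → (□[1,1] (¬left ∧ down))) at every j in [3,3]:
  j=3: antecedent true; consequent fails at 4 → ✗
Fails at j=3 → formula fails.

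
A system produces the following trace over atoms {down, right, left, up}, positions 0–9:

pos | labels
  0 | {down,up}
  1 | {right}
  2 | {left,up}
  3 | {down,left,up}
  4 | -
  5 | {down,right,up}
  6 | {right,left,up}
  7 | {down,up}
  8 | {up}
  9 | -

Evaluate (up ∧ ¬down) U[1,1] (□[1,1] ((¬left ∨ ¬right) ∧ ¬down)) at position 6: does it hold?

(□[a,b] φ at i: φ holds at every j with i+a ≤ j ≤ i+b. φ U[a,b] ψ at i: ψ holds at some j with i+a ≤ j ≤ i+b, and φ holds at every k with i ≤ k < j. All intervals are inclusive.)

Need some j in [7,7] with □[1,1] ((¬left ∨ ¬right) ∧ ¬down), and (up ∧ ¬down) at every k in [6,j-1].
  j=7: □[1,1] ((¬left ∨ ¬right) ∧ ¬down) holds; (up ∧ ¬down) holds at every k in [6,6] → satisfied.

True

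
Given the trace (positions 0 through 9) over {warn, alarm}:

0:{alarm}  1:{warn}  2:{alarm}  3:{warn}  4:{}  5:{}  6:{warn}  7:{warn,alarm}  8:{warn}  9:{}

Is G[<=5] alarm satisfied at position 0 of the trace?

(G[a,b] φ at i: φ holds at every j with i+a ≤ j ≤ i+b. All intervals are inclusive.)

False

Check alarm at every j in [0,5]:
  j=0: true
  j=1: false
  j=2: true
  j=3: false
  j=4: false
  j=5: false
Fails at j=1 → formula fails.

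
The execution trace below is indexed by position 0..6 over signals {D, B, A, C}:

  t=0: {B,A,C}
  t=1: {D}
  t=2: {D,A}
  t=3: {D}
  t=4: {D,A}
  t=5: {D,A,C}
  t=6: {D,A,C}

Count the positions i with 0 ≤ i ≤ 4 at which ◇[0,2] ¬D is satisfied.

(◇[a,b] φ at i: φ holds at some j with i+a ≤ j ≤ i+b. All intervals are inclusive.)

Evaluate at each i in [0,4]:
  i=0: ✓ (witness j=0)
  i=1: ✗ (none in [1,3])
  i=2: ✗ (none in [2,4])
  i=3: ✗ (none in [3,5])
  i=4: ✗ (none in [4,6])
Positions where it holds: {0} → 1.

1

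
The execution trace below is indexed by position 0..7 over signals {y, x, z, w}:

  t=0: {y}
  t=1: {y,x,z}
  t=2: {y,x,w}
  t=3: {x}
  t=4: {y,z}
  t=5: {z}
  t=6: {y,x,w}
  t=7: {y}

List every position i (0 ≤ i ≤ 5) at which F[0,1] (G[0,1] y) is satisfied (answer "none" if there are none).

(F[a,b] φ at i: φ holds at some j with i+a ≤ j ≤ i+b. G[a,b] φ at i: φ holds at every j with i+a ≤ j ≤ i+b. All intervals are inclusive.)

Evaluate at each i in [0,5]:
  i=0: ✓ (witness j=0)
  i=1: ✓ (witness j=1)
  i=2: ✗ (none in [2,3])
  i=3: ✗ (none in [3,4])
  i=4: ✗ (none in [4,5])
  i=5: ✓ (witness j=6)

0, 1, 5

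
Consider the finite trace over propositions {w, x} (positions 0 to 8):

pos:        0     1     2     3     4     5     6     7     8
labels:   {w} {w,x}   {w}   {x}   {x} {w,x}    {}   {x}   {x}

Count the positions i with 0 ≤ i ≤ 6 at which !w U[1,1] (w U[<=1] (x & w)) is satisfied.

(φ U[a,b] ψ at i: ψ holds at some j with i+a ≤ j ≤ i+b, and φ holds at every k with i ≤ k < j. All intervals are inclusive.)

Evaluate at each i in [0,6]:
  i=0: ✗ (lhs fails at k=0 before rhs at j=1)
  i=1: ✗ (no rhs in [2,2])
  i=2: ✗ (no rhs in [3,3])
  i=3: ✗ (no rhs in [4,4])
  i=4: ✓ (rhs at j=5; lhs holds on [4,4])
  i=5: ✗ (no rhs in [6,6])
  i=6: ✗ (no rhs in [7,7])
Positions where it holds: {4} → 1.

1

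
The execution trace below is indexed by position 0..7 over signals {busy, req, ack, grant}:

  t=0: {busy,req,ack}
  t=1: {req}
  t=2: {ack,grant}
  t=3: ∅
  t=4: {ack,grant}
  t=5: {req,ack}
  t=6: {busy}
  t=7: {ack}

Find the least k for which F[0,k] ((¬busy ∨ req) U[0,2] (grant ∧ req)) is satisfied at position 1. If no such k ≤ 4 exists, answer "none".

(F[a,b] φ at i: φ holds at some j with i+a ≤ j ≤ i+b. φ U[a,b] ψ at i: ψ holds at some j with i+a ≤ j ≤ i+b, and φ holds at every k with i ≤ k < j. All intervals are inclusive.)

Scan j = 1,2,… for ((¬busy ∨ req) U[0,2] (grant ∧ req)):
  j=1: fails
  j=2: fails
  j=3: fails
  j=4: fails
  j=5: fails
No j in [1,5] satisfies it → none.

none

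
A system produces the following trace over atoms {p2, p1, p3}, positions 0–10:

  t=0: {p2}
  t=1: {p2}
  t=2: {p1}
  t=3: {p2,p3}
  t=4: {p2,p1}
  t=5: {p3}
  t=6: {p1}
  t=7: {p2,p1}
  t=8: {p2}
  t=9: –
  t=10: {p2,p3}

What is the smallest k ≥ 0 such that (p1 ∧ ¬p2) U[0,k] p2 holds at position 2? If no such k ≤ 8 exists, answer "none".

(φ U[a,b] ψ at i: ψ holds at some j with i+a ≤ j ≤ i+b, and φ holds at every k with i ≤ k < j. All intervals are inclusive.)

Need earliest j ≥ 2 with p2, and (p1 ∧ ¬p2) at every k in [2,j-1].
  j=2: rhs fails.
  j=3: rhs holds; lhs holds on [2,2]. k = 1.

1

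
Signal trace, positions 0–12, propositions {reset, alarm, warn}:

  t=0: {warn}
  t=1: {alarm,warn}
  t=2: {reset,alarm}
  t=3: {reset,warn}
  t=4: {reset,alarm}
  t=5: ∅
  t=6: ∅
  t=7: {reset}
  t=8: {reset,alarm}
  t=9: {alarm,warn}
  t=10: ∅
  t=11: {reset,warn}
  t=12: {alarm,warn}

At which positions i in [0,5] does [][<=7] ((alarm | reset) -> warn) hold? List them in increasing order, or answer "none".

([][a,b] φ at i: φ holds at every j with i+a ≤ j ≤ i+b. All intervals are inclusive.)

none

Evaluate at each i in [0,5]:
  i=0: ✗ (fails at j=2)
  i=1: ✗ (fails at j=2)
  i=2: ✗ (fails at j=2)
  i=3: ✗ (fails at j=4)
  i=4: ✗ (fails at j=4)
  i=5: ✗ (fails at j=7)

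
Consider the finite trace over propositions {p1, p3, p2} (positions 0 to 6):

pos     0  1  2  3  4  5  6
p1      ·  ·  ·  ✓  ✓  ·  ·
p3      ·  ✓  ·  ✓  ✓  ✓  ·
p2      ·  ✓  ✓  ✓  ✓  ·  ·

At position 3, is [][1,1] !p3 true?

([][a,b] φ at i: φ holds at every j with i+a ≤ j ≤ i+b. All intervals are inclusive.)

Check !p3 at every j in [4,4]:
  j=4: false
Fails at j=4 → formula fails.

Does not hold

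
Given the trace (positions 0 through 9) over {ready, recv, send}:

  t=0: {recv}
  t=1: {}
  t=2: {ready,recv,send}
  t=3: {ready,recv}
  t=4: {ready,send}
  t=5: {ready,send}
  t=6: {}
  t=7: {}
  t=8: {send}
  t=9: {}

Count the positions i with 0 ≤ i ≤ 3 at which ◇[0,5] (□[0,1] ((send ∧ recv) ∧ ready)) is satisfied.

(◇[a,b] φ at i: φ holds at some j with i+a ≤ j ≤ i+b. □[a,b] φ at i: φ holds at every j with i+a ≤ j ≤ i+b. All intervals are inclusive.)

0

Evaluate at each i in [0,3]:
  i=0: ✗ (none in [0,5])
  i=1: ✗ (none in [1,6])
  i=2: ✗ (none in [2,7])
  i=3: ✗ (none in [3,8])
Positions where it holds: {} → 0.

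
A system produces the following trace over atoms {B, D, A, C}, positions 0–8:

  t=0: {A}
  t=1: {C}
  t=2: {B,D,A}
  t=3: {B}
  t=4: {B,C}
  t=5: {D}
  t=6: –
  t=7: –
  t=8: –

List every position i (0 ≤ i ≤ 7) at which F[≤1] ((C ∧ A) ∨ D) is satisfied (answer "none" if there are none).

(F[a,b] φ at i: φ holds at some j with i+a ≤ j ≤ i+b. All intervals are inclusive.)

1, 2, 4, 5

Evaluate at each i in [0,7]:
  i=0: ✗ (none in [0,1])
  i=1: ✓ (witness j=2)
  i=2: ✓ (witness j=2)
  i=3: ✗ (none in [3,4])
  i=4: ✓ (witness j=5)
  i=5: ✓ (witness j=5)
  i=6: ✗ (none in [6,7])
  i=7: ✗ (none in [7,8])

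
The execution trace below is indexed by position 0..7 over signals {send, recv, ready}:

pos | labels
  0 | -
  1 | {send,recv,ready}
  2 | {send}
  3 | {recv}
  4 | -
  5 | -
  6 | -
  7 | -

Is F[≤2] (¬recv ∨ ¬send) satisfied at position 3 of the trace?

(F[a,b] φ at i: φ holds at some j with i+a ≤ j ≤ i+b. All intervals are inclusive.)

Yes

Check (¬recv ∨ ¬send) at each j in [3,5]:
  j=3: true
  j=4: true
  j=5: true
Found at j=3 → formula holds.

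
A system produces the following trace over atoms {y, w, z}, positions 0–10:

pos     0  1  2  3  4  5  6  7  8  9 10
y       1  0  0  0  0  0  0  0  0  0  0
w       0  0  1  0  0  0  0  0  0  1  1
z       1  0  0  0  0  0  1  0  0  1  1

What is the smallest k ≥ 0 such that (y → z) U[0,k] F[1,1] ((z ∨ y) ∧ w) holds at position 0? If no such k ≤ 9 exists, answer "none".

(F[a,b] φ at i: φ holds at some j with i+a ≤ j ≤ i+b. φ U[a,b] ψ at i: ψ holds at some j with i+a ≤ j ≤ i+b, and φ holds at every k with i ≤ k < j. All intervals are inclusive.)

8

Need earliest j ≥ 0 with F[1,1] ((z ∨ y) ∧ w), and (y → z) at every k in [0,j-1].
  j=0: rhs fails.
  j=1: rhs fails.
  j=2: rhs fails.
  j=3: rhs fails.
  j=4: rhs fails.
  j=5: rhs fails.
  j=6: rhs fails.
  j=7: rhs fails.
  j=8: rhs holds; lhs holds on [0,7]. k = 8.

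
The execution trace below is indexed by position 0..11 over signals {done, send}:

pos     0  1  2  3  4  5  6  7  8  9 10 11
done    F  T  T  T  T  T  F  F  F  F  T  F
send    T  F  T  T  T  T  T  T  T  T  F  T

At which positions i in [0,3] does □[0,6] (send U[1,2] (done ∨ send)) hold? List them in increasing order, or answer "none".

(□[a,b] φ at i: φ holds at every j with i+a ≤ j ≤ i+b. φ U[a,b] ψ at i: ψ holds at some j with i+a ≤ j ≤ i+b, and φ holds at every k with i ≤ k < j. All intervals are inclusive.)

2, 3

Evaluate at each i in [0,3]:
  i=0: ✗ (fails at j=1)
  i=1: ✗ (fails at j=1)
  i=2: ✓ (all of [2,8])
  i=3: ✓ (all of [3,9])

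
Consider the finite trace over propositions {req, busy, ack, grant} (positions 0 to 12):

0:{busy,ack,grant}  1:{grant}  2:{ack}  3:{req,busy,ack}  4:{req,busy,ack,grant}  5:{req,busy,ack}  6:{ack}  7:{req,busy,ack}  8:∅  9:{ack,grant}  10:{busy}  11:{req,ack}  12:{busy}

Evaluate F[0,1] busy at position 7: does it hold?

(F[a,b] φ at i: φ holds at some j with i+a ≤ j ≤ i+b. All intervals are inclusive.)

Check busy at each j in [7,8]:
  j=7: true
  j=8: false
Found at j=7 → formula holds.

Yes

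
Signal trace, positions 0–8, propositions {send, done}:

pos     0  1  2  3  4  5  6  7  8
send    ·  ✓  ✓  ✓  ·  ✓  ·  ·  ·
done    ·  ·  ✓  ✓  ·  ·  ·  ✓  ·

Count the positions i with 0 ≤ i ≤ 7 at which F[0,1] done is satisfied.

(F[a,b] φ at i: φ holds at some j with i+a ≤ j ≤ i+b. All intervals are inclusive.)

5

Evaluate at each i in [0,7]:
  i=0: ✗ (none in [0,1])
  i=1: ✓ (witness j=2)
  i=2: ✓ (witness j=2)
  i=3: ✓ (witness j=3)
  i=4: ✗ (none in [4,5])
  i=5: ✗ (none in [5,6])
  i=6: ✓ (witness j=7)
  i=7: ✓ (witness j=7)
Positions where it holds: {1, 2, 3, 6, 7} → 5.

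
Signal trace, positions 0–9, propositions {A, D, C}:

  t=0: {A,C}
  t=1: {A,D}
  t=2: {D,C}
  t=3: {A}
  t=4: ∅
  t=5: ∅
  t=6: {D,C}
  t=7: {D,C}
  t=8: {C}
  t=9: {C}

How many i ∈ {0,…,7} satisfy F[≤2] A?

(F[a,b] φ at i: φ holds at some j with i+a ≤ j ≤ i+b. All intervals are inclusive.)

Evaluate at each i in [0,7]:
  i=0: ✓ (witness j=0)
  i=1: ✓ (witness j=1)
  i=2: ✓ (witness j=3)
  i=3: ✓ (witness j=3)
  i=4: ✗ (none in [4,6])
  i=5: ✗ (none in [5,7])
  i=6: ✗ (none in [6,8])
  i=7: ✗ (none in [7,9])
Positions where it holds: {0, 1, 2, 3} → 4.

4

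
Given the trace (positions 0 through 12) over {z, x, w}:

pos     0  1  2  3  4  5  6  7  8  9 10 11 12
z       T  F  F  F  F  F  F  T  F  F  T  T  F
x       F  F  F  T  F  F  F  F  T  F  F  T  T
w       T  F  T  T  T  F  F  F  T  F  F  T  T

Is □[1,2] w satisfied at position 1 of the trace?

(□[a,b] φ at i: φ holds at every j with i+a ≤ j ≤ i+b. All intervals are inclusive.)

Yes

Check w at every j in [2,3]:
  j=2: true
  j=3: true
All positions satisfy it → formula holds.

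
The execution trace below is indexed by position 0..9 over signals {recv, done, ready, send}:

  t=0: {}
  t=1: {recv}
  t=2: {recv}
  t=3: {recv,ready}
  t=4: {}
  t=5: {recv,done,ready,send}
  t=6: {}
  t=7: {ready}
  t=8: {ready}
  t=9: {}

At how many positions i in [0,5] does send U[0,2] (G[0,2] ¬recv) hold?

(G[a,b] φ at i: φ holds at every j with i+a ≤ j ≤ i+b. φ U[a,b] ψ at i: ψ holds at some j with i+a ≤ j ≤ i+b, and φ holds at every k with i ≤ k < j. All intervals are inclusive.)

Evaluate at each i in [0,5]:
  i=0: ✗ (no rhs in [0,2])
  i=1: ✗ (no rhs in [1,3])
  i=2: ✗ (no rhs in [2,4])
  i=3: ✗ (no rhs in [3,5])
  i=4: ✗ (lhs fails at k=4 before rhs at j=6)
  i=5: ✓ (rhs at j=6; lhs holds on [5,5])
Positions where it holds: {5} → 1.

1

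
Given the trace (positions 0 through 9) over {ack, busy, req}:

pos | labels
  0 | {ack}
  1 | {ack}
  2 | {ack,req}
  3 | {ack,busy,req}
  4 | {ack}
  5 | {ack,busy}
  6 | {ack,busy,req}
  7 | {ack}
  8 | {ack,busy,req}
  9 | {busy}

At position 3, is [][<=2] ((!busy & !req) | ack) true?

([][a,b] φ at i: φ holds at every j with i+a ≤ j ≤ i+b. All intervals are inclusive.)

Yes

Check ((!busy & !req) | ack) at every j in [3,5]:
  j=3: true
  j=4: true
  j=5: true
All positions satisfy it → formula holds.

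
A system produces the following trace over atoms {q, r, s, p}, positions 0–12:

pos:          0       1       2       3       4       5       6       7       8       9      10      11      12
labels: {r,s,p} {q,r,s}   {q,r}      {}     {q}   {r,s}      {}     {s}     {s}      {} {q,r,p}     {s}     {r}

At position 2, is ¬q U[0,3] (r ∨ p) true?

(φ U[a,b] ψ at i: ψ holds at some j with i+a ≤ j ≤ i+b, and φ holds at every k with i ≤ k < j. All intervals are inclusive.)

Holds

Need some j in [2,5] with (r ∨ p), and ¬q at every k in [2,j-1].
  j=2: (r ∨ p) holds; no prefix to check → satisfied.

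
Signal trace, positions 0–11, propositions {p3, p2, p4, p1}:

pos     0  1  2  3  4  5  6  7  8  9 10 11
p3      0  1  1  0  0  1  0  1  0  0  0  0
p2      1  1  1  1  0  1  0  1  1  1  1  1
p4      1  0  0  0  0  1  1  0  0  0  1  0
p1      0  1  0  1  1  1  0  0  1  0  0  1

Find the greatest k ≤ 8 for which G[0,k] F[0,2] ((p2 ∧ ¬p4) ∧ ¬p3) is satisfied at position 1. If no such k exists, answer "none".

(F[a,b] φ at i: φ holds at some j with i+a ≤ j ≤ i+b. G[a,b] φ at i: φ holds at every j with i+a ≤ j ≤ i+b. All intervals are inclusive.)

F[0,2] ((p2 ∧ ¬p4) ∧ ¬p3) must hold from j=1 onward; find where it first fails.
  j=1: holds
  j=2: holds
  j=3: holds
  j=4: fails
Holds on [1,3], so largest k = 2.

2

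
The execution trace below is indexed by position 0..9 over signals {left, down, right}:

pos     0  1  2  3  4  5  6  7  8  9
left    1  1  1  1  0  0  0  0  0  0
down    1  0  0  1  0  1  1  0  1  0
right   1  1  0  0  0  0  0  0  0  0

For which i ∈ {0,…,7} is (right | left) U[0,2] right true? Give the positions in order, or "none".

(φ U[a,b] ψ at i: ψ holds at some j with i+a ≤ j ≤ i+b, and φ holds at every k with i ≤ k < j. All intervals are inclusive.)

Evaluate at each i in [0,7]:
  i=0: ✓ (rhs at j=0)
  i=1: ✓ (rhs at j=1)
  i=2: ✗ (no rhs in [2,4])
  i=3: ✗ (no rhs in [3,5])
  i=4: ✗ (no rhs in [4,6])
  i=5: ✗ (no rhs in [5,7])
  i=6: ✗ (no rhs in [6,8])
  i=7: ✗ (no rhs in [7,9])

0, 1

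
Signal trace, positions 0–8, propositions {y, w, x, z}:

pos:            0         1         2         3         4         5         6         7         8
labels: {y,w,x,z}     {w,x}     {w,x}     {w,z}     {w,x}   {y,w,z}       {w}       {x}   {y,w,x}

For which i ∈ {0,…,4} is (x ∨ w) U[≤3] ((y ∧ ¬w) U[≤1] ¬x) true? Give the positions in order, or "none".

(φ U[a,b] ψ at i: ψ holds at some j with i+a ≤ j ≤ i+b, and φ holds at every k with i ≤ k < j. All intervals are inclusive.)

0, 1, 2, 3, 4

Evaluate at each i in [0,4]:
  i=0: ✓ (rhs at j=3; lhs holds on [0,2])
  i=1: ✓ (rhs at j=3; lhs holds on [1,2])
  i=2: ✓ (rhs at j=3; lhs holds on [2,2])
  i=3: ✓ (rhs at j=3)
  i=4: ✓ (rhs at j=5; lhs holds on [4,4])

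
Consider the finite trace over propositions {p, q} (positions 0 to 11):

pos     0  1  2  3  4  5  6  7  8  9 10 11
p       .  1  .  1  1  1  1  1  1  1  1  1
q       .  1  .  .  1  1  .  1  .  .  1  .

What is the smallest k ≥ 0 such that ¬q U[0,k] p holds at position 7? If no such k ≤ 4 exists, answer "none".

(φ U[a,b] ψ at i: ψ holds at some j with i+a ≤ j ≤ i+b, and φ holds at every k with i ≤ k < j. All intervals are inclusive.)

0

Need earliest j ≥ 7 with p, and ¬q at every k in [7,j-1].
  j=7: rhs holds (empty prefix). k = 0.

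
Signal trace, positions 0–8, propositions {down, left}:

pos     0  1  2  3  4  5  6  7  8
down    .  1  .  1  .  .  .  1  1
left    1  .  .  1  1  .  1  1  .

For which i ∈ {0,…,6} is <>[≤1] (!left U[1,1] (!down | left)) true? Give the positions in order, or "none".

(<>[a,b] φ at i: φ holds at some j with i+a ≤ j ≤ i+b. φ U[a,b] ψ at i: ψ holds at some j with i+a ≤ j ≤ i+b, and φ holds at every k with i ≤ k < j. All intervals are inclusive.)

0, 1, 2, 4, 5

Evaluate at each i in [0,6]:
  i=0: ✓ (witness j=1)
  i=1: ✓ (witness j=1)
  i=2: ✓ (witness j=2)
  i=3: ✗ (none in [3,4])
  i=4: ✓ (witness j=5)
  i=5: ✓ (witness j=5)
  i=6: ✗ (none in [6,7])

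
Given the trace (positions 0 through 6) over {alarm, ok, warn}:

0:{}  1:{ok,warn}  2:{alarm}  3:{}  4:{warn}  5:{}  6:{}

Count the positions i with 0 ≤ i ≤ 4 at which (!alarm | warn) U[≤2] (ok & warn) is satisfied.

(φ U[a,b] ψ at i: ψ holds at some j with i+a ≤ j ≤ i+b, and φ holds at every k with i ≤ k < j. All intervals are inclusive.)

2

Evaluate at each i in [0,4]:
  i=0: ✓ (rhs at j=1; lhs holds on [0,0])
  i=1: ✓ (rhs at j=1)
  i=2: ✗ (no rhs in [2,4])
  i=3: ✗ (no rhs in [3,5])
  i=4: ✗ (no rhs in [4,6])
Positions where it holds: {0, 1} → 2.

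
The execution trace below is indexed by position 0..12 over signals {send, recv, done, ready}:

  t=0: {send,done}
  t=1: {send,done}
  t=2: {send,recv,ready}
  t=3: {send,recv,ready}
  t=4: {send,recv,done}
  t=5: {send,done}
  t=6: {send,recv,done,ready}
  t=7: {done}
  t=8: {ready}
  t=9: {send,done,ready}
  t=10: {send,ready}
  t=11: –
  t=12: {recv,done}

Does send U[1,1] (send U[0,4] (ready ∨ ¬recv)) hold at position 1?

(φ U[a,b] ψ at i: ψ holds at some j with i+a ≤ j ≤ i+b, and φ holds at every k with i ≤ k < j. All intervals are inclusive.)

True

Need some j in [2,2] with (send U[0,4] (ready ∨ ¬recv)), and send at every k in [1,j-1].
  j=2: (send U[0,4] (ready ∨ ¬recv)) holds; send holds at every k in [1,1] → satisfied.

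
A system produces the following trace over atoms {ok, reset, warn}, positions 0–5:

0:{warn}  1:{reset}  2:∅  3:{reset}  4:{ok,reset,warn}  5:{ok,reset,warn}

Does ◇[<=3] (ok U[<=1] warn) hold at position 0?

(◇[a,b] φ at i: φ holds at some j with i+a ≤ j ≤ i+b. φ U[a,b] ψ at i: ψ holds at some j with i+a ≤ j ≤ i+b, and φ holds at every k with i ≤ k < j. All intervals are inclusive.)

True

Check (ok U[<=1] warn) at each j in [0,3]:
  j=0: holds
  j=1: fails
  j=2: fails
  j=3: fails
Found at j=0 → formula holds.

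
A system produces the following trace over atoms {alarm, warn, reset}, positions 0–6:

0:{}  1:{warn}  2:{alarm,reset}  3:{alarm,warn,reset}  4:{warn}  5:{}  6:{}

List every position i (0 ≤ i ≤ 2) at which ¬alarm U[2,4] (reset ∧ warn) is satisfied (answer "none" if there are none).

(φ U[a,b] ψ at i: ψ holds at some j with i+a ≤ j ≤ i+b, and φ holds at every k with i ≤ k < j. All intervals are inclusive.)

none

Evaluate at each i in [0,2]:
  i=0: ✗ (lhs fails at k=2 before rhs at j=3)
  i=1: ✗ (lhs fails at k=2 before rhs at j=3)
  i=2: ✗ (no rhs in [4,6])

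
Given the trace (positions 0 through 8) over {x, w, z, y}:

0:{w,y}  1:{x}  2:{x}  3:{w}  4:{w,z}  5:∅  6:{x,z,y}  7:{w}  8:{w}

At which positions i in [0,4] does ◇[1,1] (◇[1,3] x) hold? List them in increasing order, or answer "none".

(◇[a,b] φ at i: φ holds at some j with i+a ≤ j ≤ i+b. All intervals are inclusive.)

0, 2, 3, 4

Evaluate at each i in [0,4]:
  i=0: ✓ (witness j=1)
  i=1: ✗ (none in [2,2])
  i=2: ✓ (witness j=3)
  i=3: ✓ (witness j=4)
  i=4: ✓ (witness j=5)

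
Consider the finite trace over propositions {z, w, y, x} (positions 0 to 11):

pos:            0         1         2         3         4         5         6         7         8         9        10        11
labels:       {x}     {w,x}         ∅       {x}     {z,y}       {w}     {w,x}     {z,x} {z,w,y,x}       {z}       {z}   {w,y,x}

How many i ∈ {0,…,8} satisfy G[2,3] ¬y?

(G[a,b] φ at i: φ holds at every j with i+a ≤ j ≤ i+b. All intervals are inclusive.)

4

Evaluate at each i in [0,8]:
  i=0: ✓ (all of [2,3])
  i=1: ✗ (fails at j=4)
  i=2: ✗ (fails at j=4)
  i=3: ✓ (all of [5,6])
  i=4: ✓ (all of [6,7])
  i=5: ✗ (fails at j=8)
  i=6: ✗ (fails at j=8)
  i=7: ✓ (all of [9,10])
  i=8: ✗ (fails at j=11)
Positions where it holds: {0, 3, 4, 7} → 4.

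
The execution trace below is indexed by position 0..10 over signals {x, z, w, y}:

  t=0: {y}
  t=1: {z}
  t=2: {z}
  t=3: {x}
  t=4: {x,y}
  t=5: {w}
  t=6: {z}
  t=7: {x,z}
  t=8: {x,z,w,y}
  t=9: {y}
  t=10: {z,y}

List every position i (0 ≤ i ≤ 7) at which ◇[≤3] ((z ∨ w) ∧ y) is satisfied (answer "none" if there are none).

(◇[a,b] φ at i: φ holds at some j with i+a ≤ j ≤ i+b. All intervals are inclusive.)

Evaluate at each i in [0,7]:
  i=0: ✗ (none in [0,3])
  i=1: ✗ (none in [1,4])
  i=2: ✗ (none in [2,5])
  i=3: ✗ (none in [3,6])
  i=4: ✗ (none in [4,7])
  i=5: ✓ (witness j=8)
  i=6: ✓ (witness j=8)
  i=7: ✓ (witness j=8)

5, 6, 7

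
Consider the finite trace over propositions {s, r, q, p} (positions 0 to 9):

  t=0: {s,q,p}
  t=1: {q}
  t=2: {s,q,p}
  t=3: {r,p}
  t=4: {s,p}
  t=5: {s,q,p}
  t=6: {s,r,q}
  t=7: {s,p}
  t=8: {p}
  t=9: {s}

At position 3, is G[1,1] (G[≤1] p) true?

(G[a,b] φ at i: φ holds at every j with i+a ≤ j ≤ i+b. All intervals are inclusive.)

Check G[≤1] p at every j in [4,4]:
  j=4: holds on [4,5]
All positions satisfy it → formula holds.

Holds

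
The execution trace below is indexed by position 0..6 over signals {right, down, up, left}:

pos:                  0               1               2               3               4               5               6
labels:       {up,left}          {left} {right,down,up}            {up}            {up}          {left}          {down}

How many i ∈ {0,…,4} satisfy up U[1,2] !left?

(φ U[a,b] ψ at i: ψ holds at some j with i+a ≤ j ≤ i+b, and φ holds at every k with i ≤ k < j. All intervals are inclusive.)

2

Evaluate at each i in [0,4]:
  i=0: ✗ (lhs fails at k=1 before rhs at j=2)
  i=1: ✗ (lhs fails at k=1 before rhs at j=2)
  i=2: ✓ (rhs at j=3; lhs holds on [2,2])
  i=3: ✓ (rhs at j=4; lhs holds on [3,3])
  i=4: ✗ (lhs fails at k=5 before rhs at j=6)
Positions where it holds: {2, 3} → 2.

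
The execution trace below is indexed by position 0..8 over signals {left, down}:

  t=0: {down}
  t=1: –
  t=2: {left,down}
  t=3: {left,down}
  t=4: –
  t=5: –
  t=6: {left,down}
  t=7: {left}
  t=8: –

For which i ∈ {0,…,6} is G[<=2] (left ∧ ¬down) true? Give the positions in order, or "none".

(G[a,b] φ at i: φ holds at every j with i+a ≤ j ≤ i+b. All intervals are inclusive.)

Evaluate at each i in [0,6]:
  i=0: ✗ (fails at j=0)
  i=1: ✗ (fails at j=1)
  i=2: ✗ (fails at j=2)
  i=3: ✗ (fails at j=3)
  i=4: ✗ (fails at j=4)
  i=5: ✗ (fails at j=5)
  i=6: ✗ (fails at j=6)

none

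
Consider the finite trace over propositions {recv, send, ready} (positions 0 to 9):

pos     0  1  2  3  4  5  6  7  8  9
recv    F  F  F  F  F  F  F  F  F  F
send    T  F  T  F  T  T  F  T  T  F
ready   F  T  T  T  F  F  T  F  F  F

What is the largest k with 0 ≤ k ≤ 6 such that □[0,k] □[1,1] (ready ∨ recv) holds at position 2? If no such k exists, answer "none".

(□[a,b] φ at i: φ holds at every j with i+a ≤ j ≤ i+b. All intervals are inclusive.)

□[1,1] (ready ∨ recv) must hold from j=2 onward; find where it first fails.
  j=2: holds
  j=3: fails
Holds on [2,2], so largest k = 0.

0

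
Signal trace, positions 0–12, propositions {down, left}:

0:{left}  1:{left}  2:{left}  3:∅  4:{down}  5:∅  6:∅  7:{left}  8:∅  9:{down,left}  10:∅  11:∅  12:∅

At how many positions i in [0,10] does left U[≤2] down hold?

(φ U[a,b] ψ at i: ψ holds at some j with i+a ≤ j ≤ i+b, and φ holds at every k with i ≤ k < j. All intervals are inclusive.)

Evaluate at each i in [0,10]:
  i=0: ✗ (no rhs in [0,2])
  i=1: ✗ (no rhs in [1,3])
  i=2: ✗ (lhs fails at k=3 before rhs at j=4)
  i=3: ✗ (lhs fails at k=3 before rhs at j=4)
  i=4: ✓ (rhs at j=4)
  i=5: ✗ (no rhs in [5,7])
  i=6: ✗ (no rhs in [6,8])
  i=7: ✗ (lhs fails at k=8 before rhs at j=9)
  i=8: ✗ (lhs fails at k=8 before rhs at j=9)
  i=9: ✓ (rhs at j=9)
  i=10: ✗ (no rhs in [10,12])
Positions where it holds: {4, 9} → 2.

2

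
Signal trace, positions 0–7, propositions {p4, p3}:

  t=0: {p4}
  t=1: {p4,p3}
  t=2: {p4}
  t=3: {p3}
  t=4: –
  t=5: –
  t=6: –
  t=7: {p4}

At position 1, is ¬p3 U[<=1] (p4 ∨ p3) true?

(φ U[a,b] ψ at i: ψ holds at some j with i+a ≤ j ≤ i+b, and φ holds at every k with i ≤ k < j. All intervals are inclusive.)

Yes

Need some j in [1,2] with (p4 ∨ p3), and ¬p3 at every k in [1,j-1].
  j=1: (p4 ∨ p3) holds; no prefix to check → satisfied.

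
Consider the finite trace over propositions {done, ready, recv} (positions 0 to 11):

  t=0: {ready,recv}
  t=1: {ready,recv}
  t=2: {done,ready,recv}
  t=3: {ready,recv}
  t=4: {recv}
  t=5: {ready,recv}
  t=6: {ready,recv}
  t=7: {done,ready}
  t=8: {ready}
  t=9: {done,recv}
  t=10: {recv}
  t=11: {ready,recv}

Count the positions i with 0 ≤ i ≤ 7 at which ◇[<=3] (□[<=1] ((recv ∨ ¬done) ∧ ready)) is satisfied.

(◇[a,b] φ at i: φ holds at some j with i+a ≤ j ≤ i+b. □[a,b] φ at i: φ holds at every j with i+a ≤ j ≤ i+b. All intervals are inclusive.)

Evaluate at each i in [0,7]:
  i=0: ✓ (witness j=0)
  i=1: ✓ (witness j=1)
  i=2: ✓ (witness j=2)
  i=3: ✓ (witness j=5)
  i=4: ✓ (witness j=5)
  i=5: ✓ (witness j=5)
  i=6: ✗ (none in [6,9])
  i=7: ✗ (none in [7,10])
Positions where it holds: {0, 1, 2, 3, 4, 5} → 6.

6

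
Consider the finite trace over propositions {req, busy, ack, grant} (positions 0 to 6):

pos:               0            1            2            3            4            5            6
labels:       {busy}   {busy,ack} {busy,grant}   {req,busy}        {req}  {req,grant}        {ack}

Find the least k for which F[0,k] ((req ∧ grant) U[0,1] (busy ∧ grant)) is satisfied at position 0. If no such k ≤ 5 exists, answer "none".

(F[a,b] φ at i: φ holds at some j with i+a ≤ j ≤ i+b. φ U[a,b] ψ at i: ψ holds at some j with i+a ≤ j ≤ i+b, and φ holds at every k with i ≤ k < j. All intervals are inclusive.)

2

Scan j = 0,1,… for ((req ∧ grant) U[0,1] (busy ∧ grant)):
  j=0: fails
  j=1: fails
  j=2: holds
First hit at j=2, so smallest k = 2-0 = 2.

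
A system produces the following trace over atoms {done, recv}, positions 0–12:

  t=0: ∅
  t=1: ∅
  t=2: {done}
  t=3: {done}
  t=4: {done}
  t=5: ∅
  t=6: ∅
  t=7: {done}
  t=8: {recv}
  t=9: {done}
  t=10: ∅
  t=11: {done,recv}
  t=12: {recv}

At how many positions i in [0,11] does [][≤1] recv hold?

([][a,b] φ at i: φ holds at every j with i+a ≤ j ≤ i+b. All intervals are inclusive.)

Evaluate at each i in [0,11]:
  i=0: ✗ (fails at j=0)
  i=1: ✗ (fails at j=1)
  i=2: ✗ (fails at j=2)
  i=3: ✗ (fails at j=3)
  i=4: ✗ (fails at j=4)
  i=5: ✗ (fails at j=5)
  i=6: ✗ (fails at j=6)
  i=7: ✗ (fails at j=7)
  i=8: ✗ (fails at j=9)
  i=9: ✗ (fails at j=9)
  i=10: ✗ (fails at j=10)
  i=11: ✓ (all of [11,12])
Positions where it holds: {11} → 1.

1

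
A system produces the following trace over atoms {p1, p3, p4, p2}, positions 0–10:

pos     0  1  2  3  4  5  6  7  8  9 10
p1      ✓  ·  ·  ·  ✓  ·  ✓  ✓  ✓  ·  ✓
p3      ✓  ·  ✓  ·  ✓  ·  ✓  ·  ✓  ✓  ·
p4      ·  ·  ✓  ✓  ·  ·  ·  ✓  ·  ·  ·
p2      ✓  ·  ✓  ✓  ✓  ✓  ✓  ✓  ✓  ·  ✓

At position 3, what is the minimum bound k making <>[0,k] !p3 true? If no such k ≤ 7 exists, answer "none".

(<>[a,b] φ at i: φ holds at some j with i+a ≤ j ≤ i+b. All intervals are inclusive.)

0

Scan j = 3,4,… for !p3:
  j=3: holds
First hit at j=3, so smallest k = 3-3 = 0.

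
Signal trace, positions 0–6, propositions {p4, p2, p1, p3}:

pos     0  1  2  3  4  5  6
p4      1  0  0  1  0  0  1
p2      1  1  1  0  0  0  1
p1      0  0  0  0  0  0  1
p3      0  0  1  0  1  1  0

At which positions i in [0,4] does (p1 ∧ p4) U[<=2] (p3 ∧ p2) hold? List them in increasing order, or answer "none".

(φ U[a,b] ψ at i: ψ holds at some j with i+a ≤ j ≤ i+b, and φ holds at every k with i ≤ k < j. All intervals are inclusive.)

Evaluate at each i in [0,4]:
  i=0: ✗ (lhs fails at k=0 before rhs at j=2)
  i=1: ✗ (lhs fails at k=1 before rhs at j=2)
  i=2: ✓ (rhs at j=2)
  i=3: ✗ (no rhs in [3,5])
  i=4: ✗ (no rhs in [4,6])

2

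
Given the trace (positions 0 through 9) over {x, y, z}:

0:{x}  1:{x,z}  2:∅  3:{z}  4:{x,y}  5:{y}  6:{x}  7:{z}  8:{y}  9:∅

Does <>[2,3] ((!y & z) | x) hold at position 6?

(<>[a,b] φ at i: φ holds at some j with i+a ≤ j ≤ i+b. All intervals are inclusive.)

False

Check ((!y & z) | x) at each j in [8,9]:
  j=8: false
  j=9: false
No position in the window satisfies it → formula fails.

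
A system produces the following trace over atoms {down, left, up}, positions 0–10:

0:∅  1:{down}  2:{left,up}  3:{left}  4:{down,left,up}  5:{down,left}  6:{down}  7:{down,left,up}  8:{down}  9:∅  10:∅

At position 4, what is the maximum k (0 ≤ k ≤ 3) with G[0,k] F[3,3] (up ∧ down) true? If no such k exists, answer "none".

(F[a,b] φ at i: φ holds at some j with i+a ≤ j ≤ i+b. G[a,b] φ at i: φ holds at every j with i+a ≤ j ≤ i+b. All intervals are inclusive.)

F[3,3] (up ∧ down) must hold from j=4 onward; find where it first fails.
  j=4: holds
  j=5: fails
Holds on [4,4], so largest k = 0.

0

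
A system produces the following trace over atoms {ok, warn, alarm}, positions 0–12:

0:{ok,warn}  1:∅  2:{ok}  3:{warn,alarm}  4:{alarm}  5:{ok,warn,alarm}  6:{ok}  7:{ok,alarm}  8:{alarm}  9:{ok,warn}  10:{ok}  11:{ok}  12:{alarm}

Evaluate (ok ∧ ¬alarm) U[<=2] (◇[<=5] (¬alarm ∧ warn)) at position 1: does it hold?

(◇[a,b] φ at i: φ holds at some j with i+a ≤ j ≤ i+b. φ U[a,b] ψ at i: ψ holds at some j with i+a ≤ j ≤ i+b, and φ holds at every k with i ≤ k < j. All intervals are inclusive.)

Need some j in [1,3] with ◇[<=5] (¬alarm ∧ warn), and (ok ∧ ¬alarm) at every k in [1,j-1].
  j=1: ◇[<=5] (¬alarm ∧ warn) — fails (none in [1,6]).
  j=2: ◇[<=5] (¬alarm ∧ warn) — fails (none in [2,7]).
  j=3: ◇[<=5] (¬alarm ∧ warn) — fails (none in [3,8]).
No j in the window works → until fails.

No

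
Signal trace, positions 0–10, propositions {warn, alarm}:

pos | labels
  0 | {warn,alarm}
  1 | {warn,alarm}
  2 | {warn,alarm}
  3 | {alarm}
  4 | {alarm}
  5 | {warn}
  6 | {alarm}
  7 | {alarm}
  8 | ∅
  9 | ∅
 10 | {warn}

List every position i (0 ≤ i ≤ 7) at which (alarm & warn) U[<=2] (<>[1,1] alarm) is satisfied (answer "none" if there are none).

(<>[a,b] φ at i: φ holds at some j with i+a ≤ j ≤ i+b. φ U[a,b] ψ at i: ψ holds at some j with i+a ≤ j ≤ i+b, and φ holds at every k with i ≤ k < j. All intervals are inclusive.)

Evaluate at each i in [0,7]:
  i=0: ✓ (rhs at j=0)
  i=1: ✓ (rhs at j=1)
  i=2: ✓ (rhs at j=2)
  i=3: ✓ (rhs at j=3)
  i=4: ✗ (lhs fails at k=4 before rhs at j=5)
  i=5: ✓ (rhs at j=5)
  i=6: ✓ (rhs at j=6)
  i=7: ✗ (no rhs in [7,9])

0, 1, 2, 3, 5, 6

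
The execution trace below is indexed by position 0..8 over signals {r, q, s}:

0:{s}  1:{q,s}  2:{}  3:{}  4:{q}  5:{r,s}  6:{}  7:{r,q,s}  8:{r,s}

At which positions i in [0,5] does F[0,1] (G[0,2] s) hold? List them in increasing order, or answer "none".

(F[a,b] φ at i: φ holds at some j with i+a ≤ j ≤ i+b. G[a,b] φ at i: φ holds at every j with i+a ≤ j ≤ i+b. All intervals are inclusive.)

Evaluate at each i in [0,5]:
  i=0: ✗ (none in [0,1])
  i=1: ✗ (none in [1,2])
  i=2: ✗ (none in [2,3])
  i=3: ✗ (none in [3,4])
  i=4: ✗ (none in [4,5])
  i=5: ✗ (none in [5,6])

none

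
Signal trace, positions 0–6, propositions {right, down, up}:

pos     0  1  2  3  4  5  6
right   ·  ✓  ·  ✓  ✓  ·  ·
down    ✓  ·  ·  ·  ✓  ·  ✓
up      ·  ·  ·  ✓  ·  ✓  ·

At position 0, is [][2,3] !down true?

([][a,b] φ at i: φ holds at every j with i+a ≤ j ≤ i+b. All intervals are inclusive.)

Holds

Check !down at every j in [2,3]:
  j=2: true
  j=3: true
All positions satisfy it → formula holds.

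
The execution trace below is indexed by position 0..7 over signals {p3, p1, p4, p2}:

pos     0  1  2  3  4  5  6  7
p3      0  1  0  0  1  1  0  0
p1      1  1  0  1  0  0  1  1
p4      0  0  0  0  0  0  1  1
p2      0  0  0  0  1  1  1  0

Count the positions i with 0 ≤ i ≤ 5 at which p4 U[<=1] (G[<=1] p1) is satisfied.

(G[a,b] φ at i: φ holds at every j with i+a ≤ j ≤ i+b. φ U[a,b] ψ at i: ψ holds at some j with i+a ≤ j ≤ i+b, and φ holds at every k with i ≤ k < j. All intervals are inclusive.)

1

Evaluate at each i in [0,5]:
  i=0: ✓ (rhs at j=0)
  i=1: ✗ (no rhs in [1,2])
  i=2: ✗ (no rhs in [2,3])
  i=3: ✗ (no rhs in [3,4])
  i=4: ✗ (no rhs in [4,5])
  i=5: ✗ (lhs fails at k=5 before rhs at j=6)
Positions where it holds: {0} → 1.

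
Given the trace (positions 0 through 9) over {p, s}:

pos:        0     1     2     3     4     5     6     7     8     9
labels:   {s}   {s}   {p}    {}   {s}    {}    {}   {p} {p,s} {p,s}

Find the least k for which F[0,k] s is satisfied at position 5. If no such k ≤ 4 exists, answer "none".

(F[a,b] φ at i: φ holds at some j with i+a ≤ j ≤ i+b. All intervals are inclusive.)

3

Scan j = 5,6,… for s:
  j=5: fails
  j=6: fails
  j=7: fails
  j=8: holds
First hit at j=8, so smallest k = 8-5 = 3.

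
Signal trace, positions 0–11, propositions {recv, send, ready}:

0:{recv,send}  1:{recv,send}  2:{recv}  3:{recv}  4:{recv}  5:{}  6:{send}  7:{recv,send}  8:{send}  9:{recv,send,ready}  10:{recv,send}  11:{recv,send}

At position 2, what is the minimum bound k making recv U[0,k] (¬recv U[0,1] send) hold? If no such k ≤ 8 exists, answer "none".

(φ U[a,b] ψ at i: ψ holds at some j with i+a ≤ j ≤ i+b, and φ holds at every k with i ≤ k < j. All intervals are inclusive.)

3

Need earliest j ≥ 2 with (¬recv U[0,1] send), and recv at every k in [2,j-1].
  j=2: rhs fails.
  j=3: rhs fails.
  j=4: rhs fails.
  j=5: rhs holds; lhs holds on [2,4]. k = 3.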